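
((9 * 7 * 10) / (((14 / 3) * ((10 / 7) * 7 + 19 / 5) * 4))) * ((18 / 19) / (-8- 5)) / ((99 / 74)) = -8325 / 62491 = -0.13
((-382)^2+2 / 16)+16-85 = 1166841 / 8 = 145855.12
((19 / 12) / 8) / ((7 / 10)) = 95 / 336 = 0.28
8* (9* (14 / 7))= 144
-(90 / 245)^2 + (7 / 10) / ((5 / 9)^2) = 1280367 / 600250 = 2.13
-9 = -9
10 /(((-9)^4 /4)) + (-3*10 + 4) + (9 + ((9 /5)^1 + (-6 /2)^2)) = -6.19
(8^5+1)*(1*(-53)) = -1736757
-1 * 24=-24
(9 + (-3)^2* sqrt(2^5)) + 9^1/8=61.04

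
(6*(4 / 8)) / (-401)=-3 / 401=-0.01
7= 7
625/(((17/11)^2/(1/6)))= 75625/1734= 43.61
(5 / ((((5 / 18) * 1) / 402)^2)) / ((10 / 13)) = 340338024 / 25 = 13613520.96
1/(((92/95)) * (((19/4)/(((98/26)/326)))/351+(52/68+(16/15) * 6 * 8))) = 10683225/549728842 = 0.02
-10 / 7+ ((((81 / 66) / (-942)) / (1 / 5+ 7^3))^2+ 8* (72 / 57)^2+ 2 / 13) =453330661452826879 / 39454991785361152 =11.49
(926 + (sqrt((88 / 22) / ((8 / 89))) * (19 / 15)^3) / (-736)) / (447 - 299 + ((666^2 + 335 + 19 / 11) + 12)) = 5093 / 2442290 - 75449 * sqrt(178) / 24266593440000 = 0.00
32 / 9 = 3.56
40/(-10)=-4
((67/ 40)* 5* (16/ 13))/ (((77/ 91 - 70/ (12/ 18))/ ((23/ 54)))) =-1541/ 36558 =-0.04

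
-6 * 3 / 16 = -9 / 8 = -1.12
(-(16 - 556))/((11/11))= 540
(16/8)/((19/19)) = 2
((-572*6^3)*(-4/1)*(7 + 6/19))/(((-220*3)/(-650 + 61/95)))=32103942624/9025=3557223.56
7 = 7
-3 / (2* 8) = -3 / 16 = -0.19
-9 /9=-1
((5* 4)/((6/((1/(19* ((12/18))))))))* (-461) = -121.32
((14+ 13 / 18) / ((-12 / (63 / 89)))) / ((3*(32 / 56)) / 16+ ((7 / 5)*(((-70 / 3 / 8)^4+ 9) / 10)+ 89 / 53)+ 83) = -29730456000 / 3292564545517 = -0.01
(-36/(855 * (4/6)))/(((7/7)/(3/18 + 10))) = -61/95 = -0.64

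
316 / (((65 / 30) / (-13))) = -1896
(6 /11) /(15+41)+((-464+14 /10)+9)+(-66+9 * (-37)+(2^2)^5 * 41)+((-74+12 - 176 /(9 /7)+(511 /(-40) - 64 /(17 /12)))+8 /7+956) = 3942555215 /94248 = 41831.71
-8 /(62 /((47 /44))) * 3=-141 /341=-0.41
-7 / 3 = -2.33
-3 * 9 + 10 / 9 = -233 / 9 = -25.89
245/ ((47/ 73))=17885/ 47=380.53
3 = 3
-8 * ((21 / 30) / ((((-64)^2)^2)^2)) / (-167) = 7 / 58757901388349440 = 0.00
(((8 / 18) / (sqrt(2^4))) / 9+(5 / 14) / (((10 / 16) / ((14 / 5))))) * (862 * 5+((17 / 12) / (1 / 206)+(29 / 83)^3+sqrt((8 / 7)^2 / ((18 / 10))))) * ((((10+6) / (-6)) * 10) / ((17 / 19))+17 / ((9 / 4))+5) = -27206520971262997 / 212584688730- 1969448 * sqrt(5) / 185895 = -128003.37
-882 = -882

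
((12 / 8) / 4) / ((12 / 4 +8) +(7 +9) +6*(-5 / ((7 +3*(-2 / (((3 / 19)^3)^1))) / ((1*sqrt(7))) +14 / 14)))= 11653693 / 839065581 - 68275*sqrt(7) / 6712524648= 0.01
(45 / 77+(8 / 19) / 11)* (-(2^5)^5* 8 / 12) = -13929408.77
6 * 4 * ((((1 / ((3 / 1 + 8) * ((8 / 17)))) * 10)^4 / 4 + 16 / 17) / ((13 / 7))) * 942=11150013214179 / 207082304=53843.39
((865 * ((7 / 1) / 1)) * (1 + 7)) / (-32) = -6055 / 4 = -1513.75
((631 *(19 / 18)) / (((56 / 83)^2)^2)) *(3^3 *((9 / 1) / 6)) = 5120800294221 / 39337984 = 130174.45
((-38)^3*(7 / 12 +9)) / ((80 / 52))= -2050841 / 6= -341806.83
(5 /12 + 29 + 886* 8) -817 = 75605 /12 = 6300.42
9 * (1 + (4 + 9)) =126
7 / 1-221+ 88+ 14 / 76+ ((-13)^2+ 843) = 33675 / 38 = 886.18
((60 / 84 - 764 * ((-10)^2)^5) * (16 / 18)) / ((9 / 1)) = -142613333333320 / 189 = -754567901234.50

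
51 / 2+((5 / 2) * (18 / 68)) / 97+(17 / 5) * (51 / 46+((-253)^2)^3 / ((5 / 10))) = 1352728148088742185799 / 758540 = 1783331331358586.48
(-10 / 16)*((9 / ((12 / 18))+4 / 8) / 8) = -35 / 32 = -1.09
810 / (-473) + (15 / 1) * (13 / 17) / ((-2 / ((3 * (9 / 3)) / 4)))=-940275 / 64328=-14.62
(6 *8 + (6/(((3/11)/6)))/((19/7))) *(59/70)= 54162/665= 81.45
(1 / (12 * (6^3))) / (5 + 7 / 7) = 1 / 15552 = 0.00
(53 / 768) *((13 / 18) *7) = 4823 / 13824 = 0.35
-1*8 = -8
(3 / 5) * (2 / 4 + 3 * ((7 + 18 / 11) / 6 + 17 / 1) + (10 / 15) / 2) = 1853 / 55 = 33.69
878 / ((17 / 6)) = 5268 / 17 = 309.88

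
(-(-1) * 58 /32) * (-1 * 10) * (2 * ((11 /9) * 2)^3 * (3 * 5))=-1929950 /243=-7942.18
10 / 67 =0.15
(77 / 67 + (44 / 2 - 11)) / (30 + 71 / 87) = 70818 / 179627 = 0.39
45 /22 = 2.05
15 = 15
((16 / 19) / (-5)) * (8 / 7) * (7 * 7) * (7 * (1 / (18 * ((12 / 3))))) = -784 / 855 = -0.92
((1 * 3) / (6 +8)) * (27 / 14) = 81 / 196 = 0.41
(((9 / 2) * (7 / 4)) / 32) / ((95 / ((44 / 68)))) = 693 / 413440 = 0.00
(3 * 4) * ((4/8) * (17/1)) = 102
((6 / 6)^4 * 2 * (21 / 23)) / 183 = 14 / 1403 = 0.01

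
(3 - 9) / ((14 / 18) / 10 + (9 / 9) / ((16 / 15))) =-4320 / 731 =-5.91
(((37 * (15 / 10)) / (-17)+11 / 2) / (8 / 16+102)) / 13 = 76 / 45305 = 0.00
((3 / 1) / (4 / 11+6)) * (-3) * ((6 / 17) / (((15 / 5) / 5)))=-99 / 119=-0.83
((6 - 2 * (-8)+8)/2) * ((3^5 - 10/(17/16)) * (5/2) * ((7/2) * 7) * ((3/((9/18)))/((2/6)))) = 3862965.44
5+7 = 12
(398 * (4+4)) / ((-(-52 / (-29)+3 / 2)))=-184672 / 191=-966.87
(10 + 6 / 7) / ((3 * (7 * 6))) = 38 / 441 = 0.09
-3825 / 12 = -1275 / 4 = -318.75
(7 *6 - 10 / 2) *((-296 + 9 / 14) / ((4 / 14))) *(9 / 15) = -22949.25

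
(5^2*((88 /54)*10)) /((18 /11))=60500 /243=248.97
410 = 410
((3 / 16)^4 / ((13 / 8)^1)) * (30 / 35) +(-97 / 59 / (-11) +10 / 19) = 3109005521 / 4596207616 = 0.68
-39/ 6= -6.50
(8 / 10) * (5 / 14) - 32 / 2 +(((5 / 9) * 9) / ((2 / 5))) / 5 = -185 / 14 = -13.21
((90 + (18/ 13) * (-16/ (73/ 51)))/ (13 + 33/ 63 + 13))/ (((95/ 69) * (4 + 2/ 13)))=1897707/ 3862795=0.49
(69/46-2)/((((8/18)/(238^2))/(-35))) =4460715/2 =2230357.50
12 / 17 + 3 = 63 / 17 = 3.71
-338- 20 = -358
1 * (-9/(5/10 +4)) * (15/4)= -15/2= -7.50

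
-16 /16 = -1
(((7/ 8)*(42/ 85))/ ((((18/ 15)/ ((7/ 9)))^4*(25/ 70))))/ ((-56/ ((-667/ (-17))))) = -1961797075/ 13106043648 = -0.15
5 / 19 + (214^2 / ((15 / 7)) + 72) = 6111463 / 285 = 21443.73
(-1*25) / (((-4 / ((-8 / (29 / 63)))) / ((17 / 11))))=-53550 / 319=-167.87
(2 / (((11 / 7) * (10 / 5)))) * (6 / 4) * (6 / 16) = 0.36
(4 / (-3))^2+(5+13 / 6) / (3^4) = 907 / 486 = 1.87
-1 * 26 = -26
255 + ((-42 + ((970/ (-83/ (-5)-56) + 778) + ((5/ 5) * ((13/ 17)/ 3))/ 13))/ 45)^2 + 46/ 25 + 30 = 21943653459716/ 40881594645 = 536.76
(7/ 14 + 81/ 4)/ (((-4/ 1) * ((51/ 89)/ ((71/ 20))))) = -524477/ 16320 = -32.14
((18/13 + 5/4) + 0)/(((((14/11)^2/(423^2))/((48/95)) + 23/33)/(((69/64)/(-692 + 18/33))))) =-6753823437141/1145914088898176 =-0.01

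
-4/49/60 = -1/735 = -0.00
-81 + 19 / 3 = -224 / 3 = -74.67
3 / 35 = 0.09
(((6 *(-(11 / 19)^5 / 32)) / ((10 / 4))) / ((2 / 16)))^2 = 233436821409 / 153276656445025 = 0.00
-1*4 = -4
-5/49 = -0.10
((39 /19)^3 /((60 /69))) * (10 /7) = 1364337 /96026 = 14.21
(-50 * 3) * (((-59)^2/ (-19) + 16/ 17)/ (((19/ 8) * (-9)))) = -23549200/ 18411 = -1279.08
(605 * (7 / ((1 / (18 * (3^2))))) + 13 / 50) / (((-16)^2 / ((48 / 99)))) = 34303513 / 26400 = 1299.38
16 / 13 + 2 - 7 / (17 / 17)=-3.77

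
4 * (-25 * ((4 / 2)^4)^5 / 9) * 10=-1048576000 / 9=-116508444.44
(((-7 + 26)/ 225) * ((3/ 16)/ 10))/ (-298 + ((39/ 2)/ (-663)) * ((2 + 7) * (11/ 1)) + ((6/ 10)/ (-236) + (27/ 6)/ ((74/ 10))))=-705109/ 133735960200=-0.00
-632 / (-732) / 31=0.03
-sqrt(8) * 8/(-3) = 16 * sqrt(2)/3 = 7.54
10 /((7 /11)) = 110 /7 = 15.71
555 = 555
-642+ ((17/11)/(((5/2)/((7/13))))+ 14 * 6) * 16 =505738/715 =707.33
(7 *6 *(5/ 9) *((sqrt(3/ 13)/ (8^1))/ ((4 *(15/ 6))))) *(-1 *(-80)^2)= -5600 *sqrt(39)/ 39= -896.72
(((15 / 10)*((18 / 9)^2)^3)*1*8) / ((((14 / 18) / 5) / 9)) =311040 / 7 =44434.29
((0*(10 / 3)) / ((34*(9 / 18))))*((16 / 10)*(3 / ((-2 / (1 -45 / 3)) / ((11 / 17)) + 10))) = 0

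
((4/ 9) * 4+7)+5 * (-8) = -281/ 9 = -31.22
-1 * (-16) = 16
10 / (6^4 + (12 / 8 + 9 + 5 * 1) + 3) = 20 / 2629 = 0.01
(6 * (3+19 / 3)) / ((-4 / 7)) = -98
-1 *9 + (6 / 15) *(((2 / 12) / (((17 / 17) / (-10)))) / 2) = -28 / 3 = -9.33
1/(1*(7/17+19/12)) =204/407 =0.50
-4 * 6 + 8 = -16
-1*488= -488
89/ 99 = 0.90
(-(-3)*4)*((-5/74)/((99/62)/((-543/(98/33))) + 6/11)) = -1851630/1225699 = -1.51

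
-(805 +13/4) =-3233/4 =-808.25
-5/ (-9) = 5/ 9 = 0.56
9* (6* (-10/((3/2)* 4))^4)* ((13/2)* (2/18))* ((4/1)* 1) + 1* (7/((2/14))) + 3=33904/27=1255.70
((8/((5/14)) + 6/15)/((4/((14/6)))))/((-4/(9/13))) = -1197/520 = -2.30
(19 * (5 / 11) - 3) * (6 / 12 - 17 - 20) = -2263 / 11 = -205.73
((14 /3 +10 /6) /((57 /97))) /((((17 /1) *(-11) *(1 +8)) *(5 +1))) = -97 /90882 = -0.00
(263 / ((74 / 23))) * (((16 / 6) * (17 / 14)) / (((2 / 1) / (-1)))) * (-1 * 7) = 102833 / 111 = 926.42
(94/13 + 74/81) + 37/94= 8.54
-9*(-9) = 81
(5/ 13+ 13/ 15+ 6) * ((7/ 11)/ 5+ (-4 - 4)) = -612262/ 10725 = -57.09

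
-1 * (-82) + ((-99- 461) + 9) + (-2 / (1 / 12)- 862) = -1355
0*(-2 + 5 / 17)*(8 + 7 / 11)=0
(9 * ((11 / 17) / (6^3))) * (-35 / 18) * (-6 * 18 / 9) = 385 / 612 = 0.63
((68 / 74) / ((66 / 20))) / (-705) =-68 / 172161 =-0.00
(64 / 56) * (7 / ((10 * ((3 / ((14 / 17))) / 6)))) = 112 / 85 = 1.32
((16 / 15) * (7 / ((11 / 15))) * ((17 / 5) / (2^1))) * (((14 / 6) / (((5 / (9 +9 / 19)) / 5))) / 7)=11424 / 209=54.66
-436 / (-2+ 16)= -218 / 7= -31.14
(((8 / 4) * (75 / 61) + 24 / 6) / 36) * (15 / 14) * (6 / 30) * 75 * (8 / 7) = 9850 / 2989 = 3.30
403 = 403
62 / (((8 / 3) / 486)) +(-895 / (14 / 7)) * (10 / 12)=131119 / 12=10926.58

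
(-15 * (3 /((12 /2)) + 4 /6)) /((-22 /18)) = 315 /22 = 14.32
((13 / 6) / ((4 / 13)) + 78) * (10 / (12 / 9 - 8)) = -2041 / 16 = -127.56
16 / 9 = 1.78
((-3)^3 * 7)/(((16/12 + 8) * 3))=-27/4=-6.75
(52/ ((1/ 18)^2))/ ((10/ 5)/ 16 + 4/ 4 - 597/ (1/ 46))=-0.61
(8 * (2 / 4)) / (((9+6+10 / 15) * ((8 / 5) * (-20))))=-3 / 376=-0.01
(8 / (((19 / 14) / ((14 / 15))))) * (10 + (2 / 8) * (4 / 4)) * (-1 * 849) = -4548376 / 95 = -47877.64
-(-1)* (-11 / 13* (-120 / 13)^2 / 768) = -825 / 8788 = -0.09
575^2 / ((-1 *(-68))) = 330625 / 68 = 4862.13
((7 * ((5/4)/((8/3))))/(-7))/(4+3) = -15/224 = -0.07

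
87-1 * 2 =85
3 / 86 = 0.03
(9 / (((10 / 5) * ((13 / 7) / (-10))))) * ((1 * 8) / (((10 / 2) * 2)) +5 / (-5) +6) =-140.54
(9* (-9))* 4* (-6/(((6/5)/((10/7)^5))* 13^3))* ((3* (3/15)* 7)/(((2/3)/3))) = 437400000/5274997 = 82.92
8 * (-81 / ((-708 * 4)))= 27 / 118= 0.23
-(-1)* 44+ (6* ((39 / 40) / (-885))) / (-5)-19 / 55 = 14166329 / 324500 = 43.66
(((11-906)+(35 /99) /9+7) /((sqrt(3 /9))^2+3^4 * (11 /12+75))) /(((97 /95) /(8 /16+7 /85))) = -0.08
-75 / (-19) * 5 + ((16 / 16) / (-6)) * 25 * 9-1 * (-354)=12777 / 38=336.24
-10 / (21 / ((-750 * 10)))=25000 / 7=3571.43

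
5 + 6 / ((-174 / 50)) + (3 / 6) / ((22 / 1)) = 4209 / 1276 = 3.30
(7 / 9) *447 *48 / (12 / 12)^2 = 16688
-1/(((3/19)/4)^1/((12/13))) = -304/13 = -23.38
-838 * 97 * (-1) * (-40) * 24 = -78034560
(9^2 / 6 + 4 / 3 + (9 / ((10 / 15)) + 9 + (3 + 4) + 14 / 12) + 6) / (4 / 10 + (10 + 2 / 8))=1030 / 213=4.84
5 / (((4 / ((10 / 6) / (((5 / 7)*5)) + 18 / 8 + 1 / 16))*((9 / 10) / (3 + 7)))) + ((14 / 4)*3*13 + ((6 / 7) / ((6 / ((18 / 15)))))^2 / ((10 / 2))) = 463328927 / 2646000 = 175.11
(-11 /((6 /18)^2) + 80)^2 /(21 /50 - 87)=-18050 /4329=-4.17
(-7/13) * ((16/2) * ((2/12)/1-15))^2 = -7582.50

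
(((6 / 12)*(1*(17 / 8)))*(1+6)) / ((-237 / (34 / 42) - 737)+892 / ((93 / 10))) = -188139 / 23622688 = -0.01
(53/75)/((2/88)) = 2332/75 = 31.09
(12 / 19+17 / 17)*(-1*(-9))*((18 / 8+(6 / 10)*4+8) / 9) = 7843 / 380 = 20.64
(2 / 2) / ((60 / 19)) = 19 / 60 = 0.32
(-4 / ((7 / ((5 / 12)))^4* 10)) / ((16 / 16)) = -125 / 24893568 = -0.00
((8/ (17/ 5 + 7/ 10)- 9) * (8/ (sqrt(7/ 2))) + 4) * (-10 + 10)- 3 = -3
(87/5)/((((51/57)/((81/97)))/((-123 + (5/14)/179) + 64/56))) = -40886771517/20661970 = -1978.84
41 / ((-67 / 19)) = -779 / 67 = -11.63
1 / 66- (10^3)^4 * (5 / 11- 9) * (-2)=-1127999999999999 / 66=-17090909090909.08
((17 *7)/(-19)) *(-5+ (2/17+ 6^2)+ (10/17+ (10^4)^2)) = -11900003773/19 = -626315988.05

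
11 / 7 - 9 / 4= -19 / 28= -0.68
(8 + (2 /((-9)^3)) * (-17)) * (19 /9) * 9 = 111454 /729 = 152.89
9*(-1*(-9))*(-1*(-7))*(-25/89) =-14175/89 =-159.27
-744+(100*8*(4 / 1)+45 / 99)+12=27153 / 11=2468.45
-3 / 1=-3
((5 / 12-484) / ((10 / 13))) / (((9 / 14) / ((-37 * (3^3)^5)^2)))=-5512787960603980329819 / 20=-275639398030199016490.95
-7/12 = -0.58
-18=-18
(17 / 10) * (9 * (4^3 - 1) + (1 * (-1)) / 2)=19261 / 20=963.05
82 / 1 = 82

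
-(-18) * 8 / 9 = 16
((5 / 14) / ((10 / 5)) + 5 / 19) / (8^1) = 235 / 4256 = 0.06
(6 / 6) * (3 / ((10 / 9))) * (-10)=-27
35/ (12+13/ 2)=1.89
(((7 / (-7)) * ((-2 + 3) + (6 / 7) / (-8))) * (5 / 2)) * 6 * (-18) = 3375 / 14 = 241.07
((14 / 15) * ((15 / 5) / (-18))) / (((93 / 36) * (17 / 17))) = -28 / 465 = -0.06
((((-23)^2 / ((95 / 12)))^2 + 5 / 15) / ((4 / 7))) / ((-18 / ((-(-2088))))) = -24542768411 / 27075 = -906473.44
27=27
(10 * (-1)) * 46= -460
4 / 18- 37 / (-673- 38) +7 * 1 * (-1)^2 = 1724 / 237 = 7.27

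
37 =37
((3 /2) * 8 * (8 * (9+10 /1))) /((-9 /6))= -1216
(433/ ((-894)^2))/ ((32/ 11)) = 4763/ 25575552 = 0.00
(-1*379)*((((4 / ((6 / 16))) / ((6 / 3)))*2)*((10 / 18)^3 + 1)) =-10357312 / 2187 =-4735.85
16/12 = 4/3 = 1.33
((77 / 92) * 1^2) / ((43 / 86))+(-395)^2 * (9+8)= 122011627 / 46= 2652426.67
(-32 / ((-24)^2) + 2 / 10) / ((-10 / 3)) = -13 / 300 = -0.04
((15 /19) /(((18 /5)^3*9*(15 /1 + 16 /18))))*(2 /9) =625 /23768316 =0.00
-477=-477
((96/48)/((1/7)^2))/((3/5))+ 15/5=499/3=166.33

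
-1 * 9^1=-9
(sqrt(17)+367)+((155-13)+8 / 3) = 515.79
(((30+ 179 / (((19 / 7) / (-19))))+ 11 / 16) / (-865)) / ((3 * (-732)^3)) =-2173 / 1809456215040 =-0.00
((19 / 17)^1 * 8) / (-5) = -152 / 85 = -1.79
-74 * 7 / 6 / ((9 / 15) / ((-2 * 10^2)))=28777.78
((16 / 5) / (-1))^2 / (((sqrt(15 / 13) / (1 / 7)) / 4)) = 1024*sqrt(195) / 2625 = 5.45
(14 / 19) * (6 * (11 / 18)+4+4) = 490 / 57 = 8.60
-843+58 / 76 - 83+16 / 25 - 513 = -1365717 / 950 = -1437.60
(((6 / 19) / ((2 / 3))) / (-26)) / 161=-9 / 79534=-0.00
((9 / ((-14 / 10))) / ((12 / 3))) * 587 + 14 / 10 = -131879 / 140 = -941.99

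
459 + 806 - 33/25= 31592/25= 1263.68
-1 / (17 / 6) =-6 / 17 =-0.35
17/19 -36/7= -565/133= -4.25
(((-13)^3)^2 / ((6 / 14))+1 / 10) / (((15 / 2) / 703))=237527272999 / 225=1055676768.88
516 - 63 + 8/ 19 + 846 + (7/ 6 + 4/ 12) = 49435/ 38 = 1300.92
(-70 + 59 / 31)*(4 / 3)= -8444 / 93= -90.80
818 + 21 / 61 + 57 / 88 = 4396349 / 5368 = 818.99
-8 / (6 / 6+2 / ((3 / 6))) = -8 / 5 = -1.60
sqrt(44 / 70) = sqrt(770) / 35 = 0.79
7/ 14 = 1/ 2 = 0.50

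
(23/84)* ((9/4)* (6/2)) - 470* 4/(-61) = 223187/6832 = 32.67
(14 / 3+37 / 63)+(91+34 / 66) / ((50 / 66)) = 39707 / 315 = 126.05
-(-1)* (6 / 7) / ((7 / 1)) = 6 / 49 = 0.12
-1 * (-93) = 93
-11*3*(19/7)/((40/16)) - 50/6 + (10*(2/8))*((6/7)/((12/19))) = -17123/420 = -40.77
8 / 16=1 / 2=0.50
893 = 893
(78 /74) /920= 39 /34040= 0.00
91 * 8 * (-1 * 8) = -5824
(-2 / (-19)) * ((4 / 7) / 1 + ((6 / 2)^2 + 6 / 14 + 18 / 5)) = 136 / 95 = 1.43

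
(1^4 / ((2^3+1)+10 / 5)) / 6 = 1 / 66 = 0.02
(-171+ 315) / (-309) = -48 / 103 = -0.47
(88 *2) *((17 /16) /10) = 187 /10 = 18.70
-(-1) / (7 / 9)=9 / 7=1.29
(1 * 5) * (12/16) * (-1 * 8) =-30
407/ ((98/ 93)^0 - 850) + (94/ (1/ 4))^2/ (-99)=-40022839/ 28017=-1428.52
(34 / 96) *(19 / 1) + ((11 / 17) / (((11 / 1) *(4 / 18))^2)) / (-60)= 75481 / 11220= 6.73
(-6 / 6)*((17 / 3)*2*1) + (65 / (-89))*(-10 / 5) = -2636 / 267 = -9.87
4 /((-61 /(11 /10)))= -22 /305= -0.07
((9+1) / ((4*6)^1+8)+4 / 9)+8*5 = 5869 / 144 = 40.76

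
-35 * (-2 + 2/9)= 560/9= 62.22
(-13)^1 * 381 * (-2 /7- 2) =79248 /7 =11321.14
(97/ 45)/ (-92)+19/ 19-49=-48.02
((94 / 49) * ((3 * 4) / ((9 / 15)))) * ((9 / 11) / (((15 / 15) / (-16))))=-270720 / 539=-502.26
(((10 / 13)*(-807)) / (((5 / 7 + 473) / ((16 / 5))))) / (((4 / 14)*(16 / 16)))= -158172 / 10777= -14.68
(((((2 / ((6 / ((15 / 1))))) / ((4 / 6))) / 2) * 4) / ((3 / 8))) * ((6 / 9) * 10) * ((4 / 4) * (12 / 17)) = 3200 / 17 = 188.24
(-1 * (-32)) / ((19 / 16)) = 512 / 19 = 26.95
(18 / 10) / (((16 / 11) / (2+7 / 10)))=3.34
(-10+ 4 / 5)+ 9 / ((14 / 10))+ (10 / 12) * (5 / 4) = -1453 / 840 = -1.73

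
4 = 4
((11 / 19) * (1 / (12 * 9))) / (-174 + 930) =11 / 1551312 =0.00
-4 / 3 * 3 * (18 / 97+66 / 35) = -28128 / 3395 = -8.29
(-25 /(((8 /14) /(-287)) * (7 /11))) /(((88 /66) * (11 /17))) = 365925 /16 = 22870.31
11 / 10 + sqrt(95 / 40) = 11 / 10 + sqrt(38) / 4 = 2.64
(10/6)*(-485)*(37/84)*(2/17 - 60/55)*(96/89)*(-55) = -93314000/4539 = -20558.27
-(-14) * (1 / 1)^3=14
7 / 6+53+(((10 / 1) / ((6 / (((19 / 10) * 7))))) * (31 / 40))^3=70836208867 / 13824000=5124.15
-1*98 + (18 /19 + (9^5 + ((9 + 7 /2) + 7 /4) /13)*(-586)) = -17094105979 /494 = -34603453.40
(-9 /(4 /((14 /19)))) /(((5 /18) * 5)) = -567 /475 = -1.19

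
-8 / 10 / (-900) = 1 / 1125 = 0.00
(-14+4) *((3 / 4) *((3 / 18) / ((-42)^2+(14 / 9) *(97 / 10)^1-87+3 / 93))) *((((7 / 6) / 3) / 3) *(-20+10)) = 27125 / 28326108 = 0.00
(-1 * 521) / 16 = -521 / 16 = -32.56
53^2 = 2809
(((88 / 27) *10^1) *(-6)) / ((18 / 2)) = -1760 / 81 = -21.73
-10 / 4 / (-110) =1 / 44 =0.02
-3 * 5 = -15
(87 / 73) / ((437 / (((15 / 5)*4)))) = 1044 / 31901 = 0.03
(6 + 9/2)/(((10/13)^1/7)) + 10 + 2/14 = 14797/140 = 105.69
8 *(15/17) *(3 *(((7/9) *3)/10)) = 84/17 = 4.94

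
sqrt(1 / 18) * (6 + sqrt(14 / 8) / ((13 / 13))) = sqrt(14) / 12 + sqrt(2) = 1.73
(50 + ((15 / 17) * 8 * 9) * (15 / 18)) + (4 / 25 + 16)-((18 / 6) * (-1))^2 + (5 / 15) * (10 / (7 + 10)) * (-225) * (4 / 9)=6787 / 75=90.49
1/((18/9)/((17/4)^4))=163.13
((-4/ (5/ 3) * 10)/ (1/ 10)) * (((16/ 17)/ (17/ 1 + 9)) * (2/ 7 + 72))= -971520/ 1547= -628.00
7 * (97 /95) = 679 /95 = 7.15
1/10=0.10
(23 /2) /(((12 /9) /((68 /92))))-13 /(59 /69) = -4167 /472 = -8.83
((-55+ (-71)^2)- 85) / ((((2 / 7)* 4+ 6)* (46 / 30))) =102921 / 230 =447.48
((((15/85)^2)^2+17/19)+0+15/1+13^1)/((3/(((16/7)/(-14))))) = -122278848/77758051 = -1.57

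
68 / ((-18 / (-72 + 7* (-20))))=7208 / 9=800.89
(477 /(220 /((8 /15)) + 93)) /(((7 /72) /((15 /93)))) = 114480 /73129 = 1.57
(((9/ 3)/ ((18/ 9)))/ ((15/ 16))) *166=1328/ 5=265.60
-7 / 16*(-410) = 1435 / 8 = 179.38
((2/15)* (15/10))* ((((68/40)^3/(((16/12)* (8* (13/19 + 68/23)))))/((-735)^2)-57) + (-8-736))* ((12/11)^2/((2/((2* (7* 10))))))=-22030652088759057/1650781825000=-13345.59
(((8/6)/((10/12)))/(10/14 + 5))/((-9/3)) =-7/75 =-0.09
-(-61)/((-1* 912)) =-0.07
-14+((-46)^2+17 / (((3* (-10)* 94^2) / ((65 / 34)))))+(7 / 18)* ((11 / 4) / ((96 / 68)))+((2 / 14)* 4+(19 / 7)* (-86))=49963854559 / 26720064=1869.90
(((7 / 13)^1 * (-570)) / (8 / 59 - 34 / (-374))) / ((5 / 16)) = -394592 / 91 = -4336.18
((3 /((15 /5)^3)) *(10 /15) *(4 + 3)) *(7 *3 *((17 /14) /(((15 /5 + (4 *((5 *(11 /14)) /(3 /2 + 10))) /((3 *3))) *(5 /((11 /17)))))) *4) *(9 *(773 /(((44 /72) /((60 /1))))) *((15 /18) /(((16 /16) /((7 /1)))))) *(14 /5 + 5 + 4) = 466292535408 /4567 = 102100401.88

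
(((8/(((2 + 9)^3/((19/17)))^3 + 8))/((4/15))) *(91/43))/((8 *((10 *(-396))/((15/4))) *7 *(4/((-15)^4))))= -501564375/62344697284120064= -0.00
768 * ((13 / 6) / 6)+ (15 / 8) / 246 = 545807 / 1968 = 277.34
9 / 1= 9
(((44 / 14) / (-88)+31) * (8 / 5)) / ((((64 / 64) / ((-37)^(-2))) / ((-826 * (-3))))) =613836 / 6845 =89.68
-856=-856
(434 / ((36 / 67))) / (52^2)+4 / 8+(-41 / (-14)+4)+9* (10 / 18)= 4336237 / 340704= 12.73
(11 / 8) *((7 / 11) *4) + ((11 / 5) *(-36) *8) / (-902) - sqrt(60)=1723 / 410 - 2 *sqrt(15)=-3.54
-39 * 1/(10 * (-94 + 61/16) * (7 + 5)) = 2/555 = 0.00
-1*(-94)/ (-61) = -94/ 61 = -1.54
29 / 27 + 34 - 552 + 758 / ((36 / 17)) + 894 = 39691 / 54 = 735.02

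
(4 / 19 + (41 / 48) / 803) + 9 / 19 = 501851 / 732336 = 0.69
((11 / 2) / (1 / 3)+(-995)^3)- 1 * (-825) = -1970148067 / 2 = -985074033.50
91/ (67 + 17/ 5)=455/ 352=1.29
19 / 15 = 1.27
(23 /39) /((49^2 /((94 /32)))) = 1081 /1498224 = 0.00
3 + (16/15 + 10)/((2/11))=958/15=63.87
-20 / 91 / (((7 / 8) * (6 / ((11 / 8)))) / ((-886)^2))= -86349560 / 1911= -45185.54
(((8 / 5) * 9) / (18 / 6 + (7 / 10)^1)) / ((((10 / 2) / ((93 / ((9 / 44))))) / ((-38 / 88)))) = -28272 / 185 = -152.82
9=9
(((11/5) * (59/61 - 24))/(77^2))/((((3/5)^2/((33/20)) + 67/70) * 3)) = -562/231861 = -0.00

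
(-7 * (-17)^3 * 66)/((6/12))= 4539612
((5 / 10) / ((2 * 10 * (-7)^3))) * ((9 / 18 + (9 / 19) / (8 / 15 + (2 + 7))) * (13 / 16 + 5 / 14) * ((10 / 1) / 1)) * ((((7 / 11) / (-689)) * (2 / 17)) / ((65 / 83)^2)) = 2695645033 / 32467681289243200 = 0.00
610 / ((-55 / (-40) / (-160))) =-780800 / 11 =-70981.82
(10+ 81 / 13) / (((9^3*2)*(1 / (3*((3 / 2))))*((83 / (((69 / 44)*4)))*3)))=4853 / 3845556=0.00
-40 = -40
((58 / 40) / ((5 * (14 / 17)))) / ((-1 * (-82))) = 493 / 114800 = 0.00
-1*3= -3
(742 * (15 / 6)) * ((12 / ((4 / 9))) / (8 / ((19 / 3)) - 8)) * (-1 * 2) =951615 / 64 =14868.98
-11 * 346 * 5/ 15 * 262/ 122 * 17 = -8475962/ 183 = -46316.73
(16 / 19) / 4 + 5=99 / 19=5.21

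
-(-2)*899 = 1798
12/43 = 0.28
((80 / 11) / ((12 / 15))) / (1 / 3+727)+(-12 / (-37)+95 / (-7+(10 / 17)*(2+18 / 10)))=-705005233 / 35966997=-19.60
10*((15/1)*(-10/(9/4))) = -666.67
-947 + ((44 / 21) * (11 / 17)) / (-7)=-947.19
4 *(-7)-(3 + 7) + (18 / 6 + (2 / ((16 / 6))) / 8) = -1117 / 32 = -34.91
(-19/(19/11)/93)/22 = -1/186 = -0.01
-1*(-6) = 6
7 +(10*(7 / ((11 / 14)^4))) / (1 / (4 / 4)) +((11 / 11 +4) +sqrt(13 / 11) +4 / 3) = sqrt(143) / 11 +8653000 / 43923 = 198.09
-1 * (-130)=130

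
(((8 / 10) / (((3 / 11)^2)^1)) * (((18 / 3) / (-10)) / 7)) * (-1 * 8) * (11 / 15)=42592 / 7875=5.41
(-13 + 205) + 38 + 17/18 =4157/18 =230.94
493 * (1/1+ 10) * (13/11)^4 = 14080573/1331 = 10578.94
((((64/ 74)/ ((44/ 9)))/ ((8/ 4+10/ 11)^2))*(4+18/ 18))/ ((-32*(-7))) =495/ 1060864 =0.00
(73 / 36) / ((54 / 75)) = 1825 / 648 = 2.82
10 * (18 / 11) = 180 / 11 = 16.36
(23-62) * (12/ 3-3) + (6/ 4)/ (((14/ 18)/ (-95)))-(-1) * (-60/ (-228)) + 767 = 144983/ 266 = 545.05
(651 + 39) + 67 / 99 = 68377 / 99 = 690.68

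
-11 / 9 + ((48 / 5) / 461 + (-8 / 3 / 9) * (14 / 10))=-20117 / 12447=-1.62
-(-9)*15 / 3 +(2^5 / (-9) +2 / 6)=376 / 9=41.78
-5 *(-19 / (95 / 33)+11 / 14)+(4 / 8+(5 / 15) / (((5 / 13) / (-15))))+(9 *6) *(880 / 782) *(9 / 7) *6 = 1328396 / 2737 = 485.35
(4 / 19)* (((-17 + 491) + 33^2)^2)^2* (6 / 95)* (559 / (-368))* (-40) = 40033998264518388 / 8303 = 4821630526859.98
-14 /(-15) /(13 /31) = 434 /195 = 2.23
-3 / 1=-3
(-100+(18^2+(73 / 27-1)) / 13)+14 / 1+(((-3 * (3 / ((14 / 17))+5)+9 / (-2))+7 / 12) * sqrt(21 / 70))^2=567637453 / 2751840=206.28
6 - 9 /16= 87 /16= 5.44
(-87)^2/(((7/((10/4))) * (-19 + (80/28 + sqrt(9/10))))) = -21382425/127249 - 794745 * sqrt(10)/254498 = -177.91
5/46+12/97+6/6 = 5499/4462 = 1.23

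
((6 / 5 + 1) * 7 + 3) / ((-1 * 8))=-23 / 10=-2.30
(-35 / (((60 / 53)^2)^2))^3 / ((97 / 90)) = -168501804160057071041863 / 18768701030400000000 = -8977.81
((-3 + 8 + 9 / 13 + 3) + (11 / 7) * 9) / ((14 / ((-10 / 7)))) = -10390 / 4459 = -2.33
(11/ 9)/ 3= 11/ 27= 0.41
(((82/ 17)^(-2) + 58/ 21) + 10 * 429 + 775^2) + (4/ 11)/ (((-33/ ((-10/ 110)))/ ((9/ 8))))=113689779274457/ 187942524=604917.81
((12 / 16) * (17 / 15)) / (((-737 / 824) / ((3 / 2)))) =-5253 / 3685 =-1.43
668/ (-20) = -33.40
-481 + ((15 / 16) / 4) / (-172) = -5294863 / 11008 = -481.00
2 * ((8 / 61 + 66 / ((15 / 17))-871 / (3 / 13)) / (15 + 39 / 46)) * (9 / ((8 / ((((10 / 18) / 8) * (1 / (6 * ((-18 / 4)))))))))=77853919 / 57631824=1.35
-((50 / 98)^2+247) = -593672 / 2401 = -247.26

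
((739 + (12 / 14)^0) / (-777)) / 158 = -0.01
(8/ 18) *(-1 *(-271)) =1084/ 9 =120.44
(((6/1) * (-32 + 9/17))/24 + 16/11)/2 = -4797/1496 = -3.21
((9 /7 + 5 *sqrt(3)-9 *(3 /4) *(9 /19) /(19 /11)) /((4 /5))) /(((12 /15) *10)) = -28575 /323456 + 25 *sqrt(3) /32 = 1.26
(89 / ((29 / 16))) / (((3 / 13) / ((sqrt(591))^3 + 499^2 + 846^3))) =128894397040.39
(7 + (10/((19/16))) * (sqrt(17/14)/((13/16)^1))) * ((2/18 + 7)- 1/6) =875/18 + 80000 * sqrt(238)/15561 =127.92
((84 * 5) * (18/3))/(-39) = -840/13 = -64.62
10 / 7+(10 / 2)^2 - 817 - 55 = -5919 / 7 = -845.57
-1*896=-896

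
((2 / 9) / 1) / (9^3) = 2 / 6561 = 0.00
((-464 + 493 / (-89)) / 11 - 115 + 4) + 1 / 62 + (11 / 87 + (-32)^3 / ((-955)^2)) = -67241723761963 / 437832193650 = -153.58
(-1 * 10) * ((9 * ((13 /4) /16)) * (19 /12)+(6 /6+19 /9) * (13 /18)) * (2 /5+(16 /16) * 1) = -746291 /10368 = -71.98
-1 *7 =-7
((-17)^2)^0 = 1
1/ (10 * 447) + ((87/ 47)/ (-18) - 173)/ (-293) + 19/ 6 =231309451/ 61556370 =3.76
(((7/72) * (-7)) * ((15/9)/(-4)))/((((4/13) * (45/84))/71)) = 316589/2592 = 122.14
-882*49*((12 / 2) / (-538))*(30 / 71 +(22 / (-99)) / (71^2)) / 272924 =69033552 / 92523214699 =0.00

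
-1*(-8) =8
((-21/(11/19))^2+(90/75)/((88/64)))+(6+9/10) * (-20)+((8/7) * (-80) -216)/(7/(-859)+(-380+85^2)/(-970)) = 6093369841189/4985988315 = 1222.10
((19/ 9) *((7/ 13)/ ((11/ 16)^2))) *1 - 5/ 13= 28603/ 14157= 2.02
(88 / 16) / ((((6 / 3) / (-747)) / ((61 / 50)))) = -501237 / 200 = -2506.18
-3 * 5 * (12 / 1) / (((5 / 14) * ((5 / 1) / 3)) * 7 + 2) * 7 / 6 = -1260 / 37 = -34.05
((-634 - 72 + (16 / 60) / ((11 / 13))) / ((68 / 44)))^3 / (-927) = 1578644029739672 / 15370934625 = 102703.19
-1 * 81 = -81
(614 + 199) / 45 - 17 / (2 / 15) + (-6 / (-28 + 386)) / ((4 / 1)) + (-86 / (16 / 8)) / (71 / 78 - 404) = -36918440359 / 337676340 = -109.33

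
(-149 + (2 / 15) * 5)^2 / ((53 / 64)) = 12673600 / 477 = 26569.39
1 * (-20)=-20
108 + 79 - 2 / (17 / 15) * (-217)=9689 / 17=569.94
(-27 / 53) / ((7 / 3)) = -81 / 371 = -0.22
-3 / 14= -0.21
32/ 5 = 6.40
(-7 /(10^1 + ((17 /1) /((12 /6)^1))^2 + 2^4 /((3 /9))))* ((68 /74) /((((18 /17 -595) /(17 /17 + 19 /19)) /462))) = 14954016 /194639869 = 0.08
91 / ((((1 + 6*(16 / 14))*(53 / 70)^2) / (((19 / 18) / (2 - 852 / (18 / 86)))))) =-2965235 / 565729791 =-0.01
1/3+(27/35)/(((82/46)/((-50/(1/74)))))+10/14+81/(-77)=-15164861/9471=-1601.19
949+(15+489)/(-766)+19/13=4729072/4979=949.80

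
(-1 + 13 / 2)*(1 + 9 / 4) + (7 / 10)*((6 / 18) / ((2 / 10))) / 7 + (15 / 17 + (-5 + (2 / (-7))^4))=13646609 / 979608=13.93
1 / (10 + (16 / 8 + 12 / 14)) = 7 / 90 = 0.08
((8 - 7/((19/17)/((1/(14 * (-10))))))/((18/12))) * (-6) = -3057/95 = -32.18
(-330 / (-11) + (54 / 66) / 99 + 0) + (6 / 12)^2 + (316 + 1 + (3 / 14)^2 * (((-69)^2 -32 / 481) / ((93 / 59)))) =42961452850 / 88407319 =485.95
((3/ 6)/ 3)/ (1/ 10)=5/ 3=1.67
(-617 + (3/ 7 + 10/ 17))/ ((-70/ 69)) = 2528919/ 4165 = 607.18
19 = 19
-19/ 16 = -1.19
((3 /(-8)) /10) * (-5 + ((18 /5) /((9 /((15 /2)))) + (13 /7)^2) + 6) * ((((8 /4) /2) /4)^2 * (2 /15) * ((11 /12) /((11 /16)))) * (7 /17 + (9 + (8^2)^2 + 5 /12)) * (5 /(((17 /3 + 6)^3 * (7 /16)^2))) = -366863982 /1750028875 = -0.21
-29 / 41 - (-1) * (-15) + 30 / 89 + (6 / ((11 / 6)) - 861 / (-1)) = 34074097 / 40139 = 848.90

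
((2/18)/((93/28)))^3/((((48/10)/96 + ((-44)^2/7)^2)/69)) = 494798080/14651972833240719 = 0.00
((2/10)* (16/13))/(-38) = -8/1235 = -0.01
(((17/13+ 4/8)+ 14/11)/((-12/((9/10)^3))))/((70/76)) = -4067577/20020000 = -0.20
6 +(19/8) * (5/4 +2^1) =439/32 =13.72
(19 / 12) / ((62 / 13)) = 247 / 744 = 0.33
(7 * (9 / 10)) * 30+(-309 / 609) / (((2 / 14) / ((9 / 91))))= 497844 / 2639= 188.65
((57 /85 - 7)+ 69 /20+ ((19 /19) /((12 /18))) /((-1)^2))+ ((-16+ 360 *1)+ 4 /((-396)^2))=285432094 /833085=342.62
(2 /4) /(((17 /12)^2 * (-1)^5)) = -72 /289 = -0.25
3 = 3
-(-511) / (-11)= -511 / 11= -46.45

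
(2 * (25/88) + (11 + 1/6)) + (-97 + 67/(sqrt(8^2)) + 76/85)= -76.00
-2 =-2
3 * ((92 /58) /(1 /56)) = 266.48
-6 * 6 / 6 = -6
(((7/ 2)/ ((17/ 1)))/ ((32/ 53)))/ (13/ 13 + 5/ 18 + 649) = 3339/ 6367520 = 0.00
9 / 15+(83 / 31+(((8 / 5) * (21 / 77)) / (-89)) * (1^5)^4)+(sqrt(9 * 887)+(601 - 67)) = 3 * sqrt(887)+81528418 / 151745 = 626.62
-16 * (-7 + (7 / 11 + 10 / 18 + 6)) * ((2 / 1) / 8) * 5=-380 / 99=-3.84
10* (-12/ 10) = -12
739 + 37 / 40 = 29597 / 40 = 739.92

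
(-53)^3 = -148877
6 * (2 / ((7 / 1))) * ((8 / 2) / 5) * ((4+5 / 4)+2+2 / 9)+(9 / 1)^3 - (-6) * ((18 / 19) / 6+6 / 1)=1548509 / 1995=776.19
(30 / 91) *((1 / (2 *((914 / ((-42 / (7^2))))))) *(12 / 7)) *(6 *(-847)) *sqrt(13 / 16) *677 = 66352770 *sqrt(13) / 291109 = 821.82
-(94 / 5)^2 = -8836 / 25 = -353.44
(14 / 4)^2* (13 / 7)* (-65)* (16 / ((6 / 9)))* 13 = -461370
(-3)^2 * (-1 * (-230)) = 2070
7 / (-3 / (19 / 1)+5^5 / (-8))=-0.02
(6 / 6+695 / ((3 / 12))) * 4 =11124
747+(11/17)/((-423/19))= 5371468/7191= 746.97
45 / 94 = 0.48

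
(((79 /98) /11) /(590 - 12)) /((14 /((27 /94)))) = 2133 /819978544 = 0.00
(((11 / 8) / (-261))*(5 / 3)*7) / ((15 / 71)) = -5467 / 18792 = -0.29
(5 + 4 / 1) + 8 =17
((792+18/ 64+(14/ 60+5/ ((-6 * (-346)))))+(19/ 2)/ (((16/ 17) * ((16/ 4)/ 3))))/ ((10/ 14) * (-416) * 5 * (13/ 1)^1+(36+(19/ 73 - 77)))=-135801826489/ 3285201242880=-0.04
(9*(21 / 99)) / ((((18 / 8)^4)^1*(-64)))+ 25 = 601397 / 24057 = 25.00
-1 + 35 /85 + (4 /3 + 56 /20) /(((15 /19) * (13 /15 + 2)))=13576 /10965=1.24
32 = 32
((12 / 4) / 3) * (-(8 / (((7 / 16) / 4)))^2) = -262144 / 49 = -5349.88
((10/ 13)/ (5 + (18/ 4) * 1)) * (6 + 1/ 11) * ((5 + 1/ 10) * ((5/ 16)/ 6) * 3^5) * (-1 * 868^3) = -56563880344020/ 2717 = -20818505831.44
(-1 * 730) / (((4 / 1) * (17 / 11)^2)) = -44165 / 578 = -76.41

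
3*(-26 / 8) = -39 / 4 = -9.75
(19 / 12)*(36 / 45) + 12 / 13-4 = -353 / 195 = -1.81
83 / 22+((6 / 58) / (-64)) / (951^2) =23220194197 / 6154750272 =3.77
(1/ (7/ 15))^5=759375/ 16807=45.18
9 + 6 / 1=15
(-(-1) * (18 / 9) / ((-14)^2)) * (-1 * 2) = -1 / 49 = -0.02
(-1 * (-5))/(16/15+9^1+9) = 75/286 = 0.26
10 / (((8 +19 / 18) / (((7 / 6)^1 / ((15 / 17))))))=238 / 163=1.46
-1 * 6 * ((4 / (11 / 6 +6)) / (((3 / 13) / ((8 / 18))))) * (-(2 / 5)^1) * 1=1664 / 705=2.36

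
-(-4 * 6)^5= 7962624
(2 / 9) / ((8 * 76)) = 1 / 2736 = 0.00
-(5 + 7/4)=-27/4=-6.75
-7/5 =-1.40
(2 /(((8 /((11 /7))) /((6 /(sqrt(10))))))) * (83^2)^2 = 1566124593 * sqrt(10) /140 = 35375148.67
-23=-23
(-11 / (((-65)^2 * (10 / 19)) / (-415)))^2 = 300918409 / 71402500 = 4.21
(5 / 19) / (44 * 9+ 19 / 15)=75 / 113221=0.00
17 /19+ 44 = 853 /19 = 44.89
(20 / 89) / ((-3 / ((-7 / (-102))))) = -70 / 13617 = -0.01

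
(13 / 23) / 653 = 13 / 15019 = 0.00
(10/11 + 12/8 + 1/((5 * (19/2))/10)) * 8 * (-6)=-26280/209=-125.74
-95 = -95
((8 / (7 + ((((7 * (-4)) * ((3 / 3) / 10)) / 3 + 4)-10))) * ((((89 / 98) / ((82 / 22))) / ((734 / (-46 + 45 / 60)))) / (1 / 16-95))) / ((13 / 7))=21263880 / 2079931763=0.01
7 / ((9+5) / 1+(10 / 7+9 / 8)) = 392 / 927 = 0.42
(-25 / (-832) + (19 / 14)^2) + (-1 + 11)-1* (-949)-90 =35503705 / 40768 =870.87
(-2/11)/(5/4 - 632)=0.00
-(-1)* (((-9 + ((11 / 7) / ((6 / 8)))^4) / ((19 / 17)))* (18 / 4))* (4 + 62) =373582429 / 136857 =2729.73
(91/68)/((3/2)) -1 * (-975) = 99541/102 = 975.89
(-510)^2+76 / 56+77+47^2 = 3673423 / 14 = 262387.36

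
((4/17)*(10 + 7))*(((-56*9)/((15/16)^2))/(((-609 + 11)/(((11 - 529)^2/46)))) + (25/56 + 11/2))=53910951121/2406950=22398.04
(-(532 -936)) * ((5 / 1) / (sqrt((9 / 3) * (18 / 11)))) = 1010 * sqrt(66) / 9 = 911.70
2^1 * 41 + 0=82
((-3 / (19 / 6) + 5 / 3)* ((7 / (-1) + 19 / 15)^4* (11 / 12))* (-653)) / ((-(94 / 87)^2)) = 398515.47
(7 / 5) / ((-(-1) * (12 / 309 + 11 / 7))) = 5047 / 5805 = 0.87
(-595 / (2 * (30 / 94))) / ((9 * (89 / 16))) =-44744 / 2403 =-18.62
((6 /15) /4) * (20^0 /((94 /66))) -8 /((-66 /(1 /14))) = 8563 /108570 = 0.08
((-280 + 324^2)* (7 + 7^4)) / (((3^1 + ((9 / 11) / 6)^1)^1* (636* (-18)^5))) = -1883959 / 28166373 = -0.07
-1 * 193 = -193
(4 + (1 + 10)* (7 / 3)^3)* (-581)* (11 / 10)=-24803471 / 270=-91864.71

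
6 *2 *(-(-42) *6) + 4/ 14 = 21170/ 7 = 3024.29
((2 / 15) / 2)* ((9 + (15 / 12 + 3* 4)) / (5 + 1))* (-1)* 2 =-89 / 180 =-0.49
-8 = -8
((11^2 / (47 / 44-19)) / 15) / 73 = -5324 / 863955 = -0.01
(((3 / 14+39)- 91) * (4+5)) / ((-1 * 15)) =435 / 14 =31.07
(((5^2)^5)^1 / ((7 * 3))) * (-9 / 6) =-9765625 / 14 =-697544.64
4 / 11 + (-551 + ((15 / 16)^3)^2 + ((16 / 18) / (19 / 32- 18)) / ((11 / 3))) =-169601270997523 / 308382007296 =-549.97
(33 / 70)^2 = 1089 / 4900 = 0.22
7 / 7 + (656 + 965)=1622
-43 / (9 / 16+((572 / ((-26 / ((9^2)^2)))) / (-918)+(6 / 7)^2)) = -573104 / 2112921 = -0.27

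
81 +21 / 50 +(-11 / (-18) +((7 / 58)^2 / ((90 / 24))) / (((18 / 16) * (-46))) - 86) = -51820877 / 13056525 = -3.97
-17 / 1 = -17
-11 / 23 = -0.48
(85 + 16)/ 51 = 101/ 51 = 1.98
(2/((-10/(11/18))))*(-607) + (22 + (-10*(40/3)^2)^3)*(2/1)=-81919999138403/7290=-11237311267.27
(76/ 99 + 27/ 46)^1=6169/ 4554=1.35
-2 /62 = -1 /31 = -0.03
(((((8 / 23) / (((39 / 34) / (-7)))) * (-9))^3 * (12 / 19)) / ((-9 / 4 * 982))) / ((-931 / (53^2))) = 28489772924928 / 4738078578649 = 6.01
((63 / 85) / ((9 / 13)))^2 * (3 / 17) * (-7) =-173901 / 122825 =-1.42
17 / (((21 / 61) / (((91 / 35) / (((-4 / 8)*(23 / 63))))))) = -80886 / 115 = -703.36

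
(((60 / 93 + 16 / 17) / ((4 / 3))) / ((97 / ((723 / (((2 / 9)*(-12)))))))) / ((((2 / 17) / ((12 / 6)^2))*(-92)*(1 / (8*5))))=6799815 / 138322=49.16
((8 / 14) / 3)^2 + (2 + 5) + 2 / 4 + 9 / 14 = 3607 / 441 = 8.18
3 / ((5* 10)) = 3 / 50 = 0.06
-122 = -122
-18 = -18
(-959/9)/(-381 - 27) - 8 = -28417/3672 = -7.74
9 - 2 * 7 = -5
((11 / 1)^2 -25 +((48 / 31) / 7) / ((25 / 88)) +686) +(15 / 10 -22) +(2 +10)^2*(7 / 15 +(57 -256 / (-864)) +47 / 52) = 9210.30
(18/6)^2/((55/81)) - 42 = -1581/55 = -28.75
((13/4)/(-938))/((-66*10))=13/2476320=0.00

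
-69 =-69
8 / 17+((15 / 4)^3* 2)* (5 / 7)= 288667 / 3808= 75.81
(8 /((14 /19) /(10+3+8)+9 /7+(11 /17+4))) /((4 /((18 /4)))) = 61047 /40480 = 1.51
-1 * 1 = -1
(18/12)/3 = 1/2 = 0.50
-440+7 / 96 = -42233 / 96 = -439.93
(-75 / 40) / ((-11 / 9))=135 / 88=1.53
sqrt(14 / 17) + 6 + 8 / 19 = sqrt(238) / 17 + 122 / 19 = 7.33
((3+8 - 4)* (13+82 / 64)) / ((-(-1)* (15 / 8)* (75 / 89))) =63.27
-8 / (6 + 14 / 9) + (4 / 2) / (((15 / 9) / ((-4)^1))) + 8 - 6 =-328 / 85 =-3.86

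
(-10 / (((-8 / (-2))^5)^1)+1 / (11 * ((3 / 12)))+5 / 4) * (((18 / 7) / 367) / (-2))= -81297 / 14468608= -0.01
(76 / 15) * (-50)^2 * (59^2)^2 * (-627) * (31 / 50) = -59666370258440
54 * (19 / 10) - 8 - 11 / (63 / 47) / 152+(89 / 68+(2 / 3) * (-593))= -243763519 / 813960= -299.48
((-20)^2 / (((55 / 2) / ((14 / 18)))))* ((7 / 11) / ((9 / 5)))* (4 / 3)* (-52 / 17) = -8153600 / 499851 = -16.31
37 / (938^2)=37 / 879844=0.00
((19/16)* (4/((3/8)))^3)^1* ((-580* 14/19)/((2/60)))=-166297600/9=-18477511.11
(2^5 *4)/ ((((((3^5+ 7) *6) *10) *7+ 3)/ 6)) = 256/ 35001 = 0.01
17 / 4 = 4.25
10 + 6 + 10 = 26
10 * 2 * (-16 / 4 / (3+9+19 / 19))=-80 / 13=-6.15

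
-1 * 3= -3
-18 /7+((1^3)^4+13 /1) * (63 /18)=325 /7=46.43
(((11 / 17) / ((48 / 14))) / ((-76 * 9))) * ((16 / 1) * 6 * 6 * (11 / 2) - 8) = -30415 / 34884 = -0.87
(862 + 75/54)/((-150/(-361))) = 5610301/2700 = 2077.89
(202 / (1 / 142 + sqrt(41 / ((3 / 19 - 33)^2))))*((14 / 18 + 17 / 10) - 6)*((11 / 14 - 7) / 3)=-713023200448 / 2608007395 + 9248733628888*sqrt(41) / 7824022185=7295.70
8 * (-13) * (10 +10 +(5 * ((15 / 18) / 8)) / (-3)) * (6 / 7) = -37115 / 21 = -1767.38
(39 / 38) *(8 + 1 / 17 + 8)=16.48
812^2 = 659344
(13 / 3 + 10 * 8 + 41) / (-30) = -188 / 45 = -4.18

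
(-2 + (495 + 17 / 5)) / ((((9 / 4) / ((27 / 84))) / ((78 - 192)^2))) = 921602.06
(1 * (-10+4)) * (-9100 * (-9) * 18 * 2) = -17690400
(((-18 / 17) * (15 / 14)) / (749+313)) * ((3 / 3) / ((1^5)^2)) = -0.00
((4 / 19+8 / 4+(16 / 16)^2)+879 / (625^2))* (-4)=-95379304 / 7421875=-12.85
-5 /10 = -1 /2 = -0.50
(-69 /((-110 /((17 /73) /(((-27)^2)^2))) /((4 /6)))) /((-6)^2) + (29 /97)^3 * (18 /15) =449622888550019 /14021300771632044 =0.03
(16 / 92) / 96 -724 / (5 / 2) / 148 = -1.95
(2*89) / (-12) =-89 / 6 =-14.83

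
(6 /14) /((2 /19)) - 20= -223 /14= -15.93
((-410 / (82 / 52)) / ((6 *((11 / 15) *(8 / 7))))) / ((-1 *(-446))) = -2275 / 19624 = -0.12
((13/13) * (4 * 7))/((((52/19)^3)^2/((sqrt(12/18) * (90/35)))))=141137643 * sqrt(6)/2471326208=0.14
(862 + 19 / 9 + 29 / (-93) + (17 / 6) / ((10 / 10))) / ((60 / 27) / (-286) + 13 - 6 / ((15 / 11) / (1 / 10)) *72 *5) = -345760415 / 58013338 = -5.96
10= 10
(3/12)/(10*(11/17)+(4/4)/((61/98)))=1037/33504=0.03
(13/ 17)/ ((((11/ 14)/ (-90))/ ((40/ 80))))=-8190/ 187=-43.80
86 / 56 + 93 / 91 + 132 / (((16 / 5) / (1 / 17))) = 2203 / 442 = 4.98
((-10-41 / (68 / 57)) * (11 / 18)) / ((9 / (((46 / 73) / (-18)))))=763301 / 7237512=0.11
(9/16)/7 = 9/112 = 0.08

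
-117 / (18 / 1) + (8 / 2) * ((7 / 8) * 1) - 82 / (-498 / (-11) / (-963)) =1741.23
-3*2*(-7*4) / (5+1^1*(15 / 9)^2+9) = 1512 / 151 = 10.01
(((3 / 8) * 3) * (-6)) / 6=-1.12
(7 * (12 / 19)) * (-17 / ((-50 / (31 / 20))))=11067 / 4750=2.33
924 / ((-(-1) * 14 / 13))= 858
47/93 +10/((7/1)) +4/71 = 1.99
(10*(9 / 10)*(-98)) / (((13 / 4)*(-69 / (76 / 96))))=3.11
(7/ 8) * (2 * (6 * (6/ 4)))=15.75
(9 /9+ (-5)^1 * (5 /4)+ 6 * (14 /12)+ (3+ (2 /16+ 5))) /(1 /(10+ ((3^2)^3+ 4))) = 58697 /8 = 7337.12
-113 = -113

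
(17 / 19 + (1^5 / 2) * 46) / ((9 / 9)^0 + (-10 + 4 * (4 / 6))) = -1362 / 361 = -3.77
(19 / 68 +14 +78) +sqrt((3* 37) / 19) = sqrt(2109) / 19 +6275 / 68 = 94.70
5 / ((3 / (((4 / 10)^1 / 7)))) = 2 / 21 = 0.10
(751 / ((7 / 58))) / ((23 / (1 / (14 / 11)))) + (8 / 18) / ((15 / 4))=32359847 / 152145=212.69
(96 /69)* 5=160 /23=6.96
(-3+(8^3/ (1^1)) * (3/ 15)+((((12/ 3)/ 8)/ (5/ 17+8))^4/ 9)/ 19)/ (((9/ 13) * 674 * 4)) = 6987024804657521/ 131197314447054720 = 0.05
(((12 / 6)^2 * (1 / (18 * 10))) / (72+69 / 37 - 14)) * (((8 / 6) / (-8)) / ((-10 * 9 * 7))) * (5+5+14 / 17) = 1702 / 1601278875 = 0.00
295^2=87025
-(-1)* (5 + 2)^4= 2401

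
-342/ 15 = -22.80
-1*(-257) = 257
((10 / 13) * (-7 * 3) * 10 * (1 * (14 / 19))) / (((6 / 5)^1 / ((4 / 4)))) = -99.19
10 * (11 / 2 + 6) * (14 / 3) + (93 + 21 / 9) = 632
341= 341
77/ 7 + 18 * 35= 641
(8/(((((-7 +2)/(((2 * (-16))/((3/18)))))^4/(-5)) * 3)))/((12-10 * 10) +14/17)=10267656192/30875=332555.67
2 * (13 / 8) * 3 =39 / 4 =9.75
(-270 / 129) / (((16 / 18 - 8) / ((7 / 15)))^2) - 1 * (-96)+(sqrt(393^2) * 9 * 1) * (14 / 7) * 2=6271914111 / 440320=14243.99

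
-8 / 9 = -0.89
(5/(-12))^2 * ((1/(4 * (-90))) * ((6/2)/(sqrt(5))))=-sqrt(5)/3456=-0.00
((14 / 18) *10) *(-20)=-1400 / 9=-155.56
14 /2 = 7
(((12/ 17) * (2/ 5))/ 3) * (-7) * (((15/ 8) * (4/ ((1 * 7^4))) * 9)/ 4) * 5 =-135/ 5831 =-0.02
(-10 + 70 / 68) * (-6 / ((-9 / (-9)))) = 915 / 17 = 53.82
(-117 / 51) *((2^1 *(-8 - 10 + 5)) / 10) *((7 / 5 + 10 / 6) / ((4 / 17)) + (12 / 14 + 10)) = 847873 / 5950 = 142.50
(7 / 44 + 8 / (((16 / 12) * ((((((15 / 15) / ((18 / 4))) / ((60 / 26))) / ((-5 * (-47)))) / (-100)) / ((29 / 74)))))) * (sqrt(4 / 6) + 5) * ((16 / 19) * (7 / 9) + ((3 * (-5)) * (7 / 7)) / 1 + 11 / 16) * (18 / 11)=41254277572301 * sqrt(6) / 9650784 + 206271387861505 / 3216928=74591462.55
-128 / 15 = -8.53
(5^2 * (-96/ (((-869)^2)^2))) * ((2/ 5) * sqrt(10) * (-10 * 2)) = 19200 * sqrt(10)/ 570268135921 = 0.00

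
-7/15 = -0.47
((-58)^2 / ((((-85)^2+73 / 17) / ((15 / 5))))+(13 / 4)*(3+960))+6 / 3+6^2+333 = 286937825 / 81932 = 3502.15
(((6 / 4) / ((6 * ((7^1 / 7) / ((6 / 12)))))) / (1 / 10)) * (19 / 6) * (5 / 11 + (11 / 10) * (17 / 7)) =45733 / 3696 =12.37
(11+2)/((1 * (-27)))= -13/27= -0.48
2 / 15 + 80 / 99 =466 / 495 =0.94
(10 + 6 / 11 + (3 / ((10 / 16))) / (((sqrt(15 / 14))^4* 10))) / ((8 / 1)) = 56531 / 41250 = 1.37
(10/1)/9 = 1.11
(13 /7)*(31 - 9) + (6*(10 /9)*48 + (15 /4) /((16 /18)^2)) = 655161 /1792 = 365.60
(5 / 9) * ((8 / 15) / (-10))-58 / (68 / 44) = -86198 / 2295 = -37.56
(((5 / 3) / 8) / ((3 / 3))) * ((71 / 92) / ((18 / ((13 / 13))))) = 355 / 39744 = 0.01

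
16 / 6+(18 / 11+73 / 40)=8089 / 1320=6.13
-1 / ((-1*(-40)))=-1 / 40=-0.02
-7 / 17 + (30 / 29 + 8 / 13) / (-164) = -221685 / 525538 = -0.42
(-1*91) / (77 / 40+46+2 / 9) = -32760 / 17333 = -1.89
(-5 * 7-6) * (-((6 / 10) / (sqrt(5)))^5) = 9963 * sqrt(5) / 390625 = 0.06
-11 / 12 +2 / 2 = 1 / 12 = 0.08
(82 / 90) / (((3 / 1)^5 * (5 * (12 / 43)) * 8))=1763 / 5248800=0.00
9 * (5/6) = 15/2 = 7.50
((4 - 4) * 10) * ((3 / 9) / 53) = 0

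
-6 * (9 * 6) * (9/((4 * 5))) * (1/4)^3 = -729/320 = -2.28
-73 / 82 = -0.89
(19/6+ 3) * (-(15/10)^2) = -111/8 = -13.88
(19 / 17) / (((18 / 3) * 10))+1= 1039 / 1020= 1.02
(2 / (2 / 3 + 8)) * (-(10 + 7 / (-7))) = -27 / 13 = -2.08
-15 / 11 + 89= 964 / 11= 87.64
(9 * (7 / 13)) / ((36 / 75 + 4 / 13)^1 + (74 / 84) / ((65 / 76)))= 33075 / 12406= 2.67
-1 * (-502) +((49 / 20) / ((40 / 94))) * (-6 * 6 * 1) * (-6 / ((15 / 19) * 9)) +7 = 171007 / 250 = 684.03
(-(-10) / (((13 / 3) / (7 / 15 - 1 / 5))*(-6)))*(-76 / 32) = 19 / 78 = 0.24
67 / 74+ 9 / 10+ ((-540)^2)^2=15730653600334 / 185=85030560001.81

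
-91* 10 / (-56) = 65 / 4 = 16.25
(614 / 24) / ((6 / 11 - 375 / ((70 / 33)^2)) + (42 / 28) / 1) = -165473 / 525825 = -0.31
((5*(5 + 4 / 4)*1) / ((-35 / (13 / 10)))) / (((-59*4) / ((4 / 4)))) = 0.00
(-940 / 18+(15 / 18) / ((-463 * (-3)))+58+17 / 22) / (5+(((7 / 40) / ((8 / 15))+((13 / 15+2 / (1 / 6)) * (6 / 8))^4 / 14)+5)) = 672633920000 / 64658726496837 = 0.01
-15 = -15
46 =46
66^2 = 4356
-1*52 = -52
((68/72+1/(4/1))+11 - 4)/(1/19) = 5605/36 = 155.69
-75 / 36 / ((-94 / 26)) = 325 / 564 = 0.58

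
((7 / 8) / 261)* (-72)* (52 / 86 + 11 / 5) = -4221 / 6235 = -0.68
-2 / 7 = -0.29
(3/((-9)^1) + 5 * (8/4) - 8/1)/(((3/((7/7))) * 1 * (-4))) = -5/36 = -0.14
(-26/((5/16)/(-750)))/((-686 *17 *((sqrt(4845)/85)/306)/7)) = -187200 *sqrt(4845)/931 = -13995.97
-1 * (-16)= 16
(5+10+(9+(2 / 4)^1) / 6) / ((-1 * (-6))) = 199 / 72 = 2.76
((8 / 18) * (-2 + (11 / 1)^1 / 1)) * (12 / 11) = 48 / 11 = 4.36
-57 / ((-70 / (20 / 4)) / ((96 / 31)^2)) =262656 / 6727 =39.05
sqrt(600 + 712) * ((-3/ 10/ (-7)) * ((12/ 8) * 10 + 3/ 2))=99 * sqrt(82)/ 35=25.61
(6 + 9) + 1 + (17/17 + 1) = 18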